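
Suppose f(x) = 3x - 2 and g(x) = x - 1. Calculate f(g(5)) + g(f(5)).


f(g(5)) = 10
g(f(5)) = 12
Sum = 22

22


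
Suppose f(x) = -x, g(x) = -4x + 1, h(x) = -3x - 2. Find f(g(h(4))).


h(4) = -14
g(-14) = 57
f(57) = -57

-57


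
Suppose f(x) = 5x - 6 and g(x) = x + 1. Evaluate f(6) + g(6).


f(6) = 24
g(6) = 7
Sum = 31

31


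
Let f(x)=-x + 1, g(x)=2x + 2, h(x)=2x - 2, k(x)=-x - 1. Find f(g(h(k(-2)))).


k(-2) = 1
h(1) = 0
g(0) = 2
f(2) = -1

-1


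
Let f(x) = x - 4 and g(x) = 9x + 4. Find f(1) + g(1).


f(1) = -3
g(1) = 13
Sum = 10

10


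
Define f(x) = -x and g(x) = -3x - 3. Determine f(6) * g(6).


f(6) = -6
g(6) = -21
Product = 126

126


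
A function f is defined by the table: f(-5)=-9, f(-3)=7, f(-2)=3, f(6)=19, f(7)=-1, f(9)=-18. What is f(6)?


19


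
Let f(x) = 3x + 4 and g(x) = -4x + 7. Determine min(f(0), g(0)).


4


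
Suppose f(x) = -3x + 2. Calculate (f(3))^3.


f(3) = -7
(-7)^3 = -343

-343


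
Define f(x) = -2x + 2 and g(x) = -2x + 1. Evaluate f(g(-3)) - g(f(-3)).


f(g(-3)) = -12
g(f(-3)) = -15
Difference = 3

3


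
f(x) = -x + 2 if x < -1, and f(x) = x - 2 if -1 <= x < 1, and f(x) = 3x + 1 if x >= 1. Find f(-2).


-2 satisfies x < -1
f(-2) = 4

4


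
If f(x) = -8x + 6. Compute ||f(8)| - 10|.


48


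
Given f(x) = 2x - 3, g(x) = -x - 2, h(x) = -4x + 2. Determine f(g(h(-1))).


-19


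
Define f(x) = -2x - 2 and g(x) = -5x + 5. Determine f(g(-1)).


g(-1) = 10
f(10) = -22

-22


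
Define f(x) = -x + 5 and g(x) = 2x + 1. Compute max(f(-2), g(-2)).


f(-2) = 7
g(-2) = -3
max = 7

7


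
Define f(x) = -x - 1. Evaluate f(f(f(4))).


-5


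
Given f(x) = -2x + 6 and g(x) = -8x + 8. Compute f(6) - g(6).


f(6) = -6
g(6) = -40
Difference = 34

34


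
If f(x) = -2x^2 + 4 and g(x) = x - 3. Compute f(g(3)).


4


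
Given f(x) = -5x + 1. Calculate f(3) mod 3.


f(3) = -14
-14 mod 3 = 1

1


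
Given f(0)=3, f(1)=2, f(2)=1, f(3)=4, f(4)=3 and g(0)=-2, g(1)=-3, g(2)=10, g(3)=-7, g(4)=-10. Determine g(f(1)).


f(1) = 2
g(2) = 10

10


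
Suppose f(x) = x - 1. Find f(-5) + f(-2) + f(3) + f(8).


f(-5) = -6
f(-2) = -3
f(3) = 2
f(8) = 7
Sum = 0

0


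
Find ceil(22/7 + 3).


7


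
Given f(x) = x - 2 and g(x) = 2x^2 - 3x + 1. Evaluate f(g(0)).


g(0) = 1
f(1) = -1

-1


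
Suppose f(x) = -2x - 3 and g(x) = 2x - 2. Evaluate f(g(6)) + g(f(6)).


f(g(6)) = -23
g(f(6)) = -32
Sum = -55

-55


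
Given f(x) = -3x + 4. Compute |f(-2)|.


10


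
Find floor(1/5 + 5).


1/5 = 0.2
0.2 + 5 = 5.2
floor(5.2) = 5

5


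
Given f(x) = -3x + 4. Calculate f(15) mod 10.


9


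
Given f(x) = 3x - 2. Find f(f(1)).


f(1) = 1
f(1) = 1

1


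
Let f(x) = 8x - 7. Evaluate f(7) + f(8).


f(7) = 49
f(8) = 57
Sum = 106

106


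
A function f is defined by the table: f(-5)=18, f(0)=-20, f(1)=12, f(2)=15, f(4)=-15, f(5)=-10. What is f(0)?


Reading from the table at x = 0

-20


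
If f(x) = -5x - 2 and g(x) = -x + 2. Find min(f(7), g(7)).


f(7) = -37
g(7) = -5
min = -37

-37


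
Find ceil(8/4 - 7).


8/4 = 2
2 - 7 = -5
ceil(-5) = -5

-5


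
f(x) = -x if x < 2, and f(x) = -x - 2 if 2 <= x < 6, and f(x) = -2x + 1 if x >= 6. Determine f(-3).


-3 satisfies x < 2
f(-3) = 3

3


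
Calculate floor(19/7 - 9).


19/7 = 2.7143
2.7143 - 9 = -6.2857
floor(-6.2857) = -7

-7


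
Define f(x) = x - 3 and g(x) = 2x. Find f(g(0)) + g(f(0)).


f(g(0)) = -3
g(f(0)) = -6
Sum = -9

-9


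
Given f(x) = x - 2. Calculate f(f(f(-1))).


-7


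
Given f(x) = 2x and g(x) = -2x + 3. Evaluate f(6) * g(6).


f(6) = 12
g(6) = -9
Product = -108

-108


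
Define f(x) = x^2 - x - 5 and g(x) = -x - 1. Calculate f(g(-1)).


g(-1) = 0
f(0) = 1*(0)^2 - 1*(0) - 5 = -5

-5


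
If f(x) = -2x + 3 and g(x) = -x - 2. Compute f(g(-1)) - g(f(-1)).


f(g(-1)) = 5
g(f(-1)) = -7
Difference = 12

12


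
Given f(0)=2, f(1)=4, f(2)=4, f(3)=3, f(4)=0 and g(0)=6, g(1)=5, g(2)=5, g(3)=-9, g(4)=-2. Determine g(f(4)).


f(4) = 0
g(0) = 6

6


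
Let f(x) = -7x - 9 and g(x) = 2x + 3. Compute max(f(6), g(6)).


15


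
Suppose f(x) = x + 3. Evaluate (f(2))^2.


25


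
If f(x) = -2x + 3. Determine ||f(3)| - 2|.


f(3) = -3
|-3| = 3
|3 - 2| = 1

1


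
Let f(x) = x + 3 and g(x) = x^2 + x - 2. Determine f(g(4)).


g(4) = 18
f(18) = 21

21


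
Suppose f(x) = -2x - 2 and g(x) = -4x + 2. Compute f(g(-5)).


-46


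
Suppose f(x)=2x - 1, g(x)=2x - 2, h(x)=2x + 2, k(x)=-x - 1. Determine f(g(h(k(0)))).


k(0) = -1
h(-1) = 0
g(0) = -2
f(-2) = -5

-5


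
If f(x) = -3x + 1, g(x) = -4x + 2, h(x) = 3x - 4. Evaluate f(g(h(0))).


h(0) = -4
g(-4) = 18
f(18) = -53

-53


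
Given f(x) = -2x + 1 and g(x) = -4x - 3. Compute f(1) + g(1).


f(1) = -1
g(1) = -7
Sum = -8

-8


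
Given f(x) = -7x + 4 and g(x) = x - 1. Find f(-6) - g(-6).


f(-6) = 46
g(-6) = -7
Difference = 53

53


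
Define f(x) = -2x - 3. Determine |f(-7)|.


f(-7) = 11
|11| = 11

11


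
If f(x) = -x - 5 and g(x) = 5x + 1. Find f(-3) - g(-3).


f(-3) = -2
g(-3) = -14
Difference = 12

12


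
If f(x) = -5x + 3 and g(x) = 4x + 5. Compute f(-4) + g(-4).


f(-4) = 23
g(-4) = -11
Sum = 12

12


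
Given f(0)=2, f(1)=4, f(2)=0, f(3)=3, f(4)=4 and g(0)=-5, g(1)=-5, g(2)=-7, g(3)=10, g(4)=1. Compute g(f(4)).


f(4) = 4
g(4) = 1

1


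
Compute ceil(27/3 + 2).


27/3 = 9
9 + 2 = 11
ceil(11) = 11

11


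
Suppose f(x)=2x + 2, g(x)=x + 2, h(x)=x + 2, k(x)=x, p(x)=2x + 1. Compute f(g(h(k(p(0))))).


p(0) = 1
k(1) = 1
h(1) = 3
g(3) = 5
f(5) = 12

12


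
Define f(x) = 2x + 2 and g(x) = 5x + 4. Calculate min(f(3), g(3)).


f(3) = 8
g(3) = 19
min = 8

8


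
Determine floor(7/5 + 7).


7/5 = 1.4
1.4 + 7 = 8.4
floor(8.4) = 8

8


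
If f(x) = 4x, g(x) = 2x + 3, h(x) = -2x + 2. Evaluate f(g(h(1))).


12


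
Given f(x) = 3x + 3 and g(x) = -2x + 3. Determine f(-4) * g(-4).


f(-4) = -9
g(-4) = 11
Product = -99

-99


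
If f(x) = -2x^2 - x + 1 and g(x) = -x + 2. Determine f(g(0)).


g(0) = 2
f(2) = (-2)*(2)^2 - 1*(2) + 1 = -9

-9


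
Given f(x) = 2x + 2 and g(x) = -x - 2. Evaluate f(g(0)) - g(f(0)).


2


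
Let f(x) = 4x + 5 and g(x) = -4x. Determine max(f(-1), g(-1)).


f(-1) = 1
g(-1) = 4
max = 4

4


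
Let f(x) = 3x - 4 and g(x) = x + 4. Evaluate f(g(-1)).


5


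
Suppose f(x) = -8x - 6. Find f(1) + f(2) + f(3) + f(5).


f(1) = -14
f(2) = -22
f(3) = -30
f(5) = -46
Sum = -112

-112


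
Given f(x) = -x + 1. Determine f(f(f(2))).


f(2) = -1
f(-1) = 2
f(2) = -1

-1


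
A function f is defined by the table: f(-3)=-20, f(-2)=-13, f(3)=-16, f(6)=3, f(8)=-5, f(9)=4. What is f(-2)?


Reading from the table at x = -2

-13


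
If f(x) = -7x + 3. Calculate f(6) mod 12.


f(6) = -39
-39 mod 12 = 9

9


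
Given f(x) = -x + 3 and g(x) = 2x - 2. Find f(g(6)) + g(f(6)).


f(g(6)) = -7
g(f(6)) = -8
Sum = -15

-15


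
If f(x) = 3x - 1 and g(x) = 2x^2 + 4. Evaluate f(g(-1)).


g(-1) = 6
f(6) = 17

17


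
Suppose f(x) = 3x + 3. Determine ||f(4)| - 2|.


13


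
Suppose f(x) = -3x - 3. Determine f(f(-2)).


-12


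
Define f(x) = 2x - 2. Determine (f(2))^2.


f(2) = 2
(2)^2 = 4

4


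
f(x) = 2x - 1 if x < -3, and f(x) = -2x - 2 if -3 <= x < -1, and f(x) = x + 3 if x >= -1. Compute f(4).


4 satisfies x >= -1
f(4) = 7

7


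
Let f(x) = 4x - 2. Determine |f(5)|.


f(5) = 18
|18| = 18

18


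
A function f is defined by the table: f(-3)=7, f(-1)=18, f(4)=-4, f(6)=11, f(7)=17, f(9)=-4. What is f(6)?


11


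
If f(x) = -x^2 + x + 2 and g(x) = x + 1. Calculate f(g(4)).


g(4) = 5
f(5) = (-1)*(5)^2 + 1*(5) + 2 = -18

-18


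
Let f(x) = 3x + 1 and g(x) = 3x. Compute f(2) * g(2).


f(2) = 7
g(2) = 6
Product = 42

42


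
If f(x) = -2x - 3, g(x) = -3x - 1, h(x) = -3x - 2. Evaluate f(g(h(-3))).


h(-3) = 7
g(7) = -22
f(-22) = 41

41


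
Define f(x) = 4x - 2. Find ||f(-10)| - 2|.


f(-10) = -42
|-42| = 42
|42 - 2| = 40

40


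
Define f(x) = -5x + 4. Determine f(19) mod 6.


f(19) = -91
-91 mod 6 = 5

5


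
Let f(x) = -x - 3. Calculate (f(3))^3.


f(3) = -6
(-6)^3 = -216

-216


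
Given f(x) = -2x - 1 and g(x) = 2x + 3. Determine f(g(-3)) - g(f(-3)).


-8


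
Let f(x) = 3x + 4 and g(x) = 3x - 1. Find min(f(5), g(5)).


f(5) = 19
g(5) = 14
min = 14

14


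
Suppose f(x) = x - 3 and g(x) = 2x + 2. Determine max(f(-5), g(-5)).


f(-5) = -8
g(-5) = -8
max = -8

-8


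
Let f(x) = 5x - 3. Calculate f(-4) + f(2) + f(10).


f(-4) = -23
f(2) = 7
f(10) = 47
Sum = 31

31


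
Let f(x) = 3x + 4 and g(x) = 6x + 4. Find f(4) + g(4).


f(4) = 16
g(4) = 28
Sum = 44

44


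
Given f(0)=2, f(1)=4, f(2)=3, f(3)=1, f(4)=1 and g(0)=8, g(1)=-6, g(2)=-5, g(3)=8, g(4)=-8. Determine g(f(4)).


f(4) = 1
g(1) = -6

-6


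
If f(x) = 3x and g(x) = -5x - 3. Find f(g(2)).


g(2) = -13
f(-13) = -39

-39


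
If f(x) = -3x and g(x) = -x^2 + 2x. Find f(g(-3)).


g(-3) = -15
f(-15) = 45

45


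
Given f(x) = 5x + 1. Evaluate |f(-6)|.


f(-6) = -29
|-29| = 29

29


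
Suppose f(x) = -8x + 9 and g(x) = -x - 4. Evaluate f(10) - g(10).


-57


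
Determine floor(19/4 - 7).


19/4 = 4.75
4.75 - 7 = -2.25
floor(-2.25) = -3

-3


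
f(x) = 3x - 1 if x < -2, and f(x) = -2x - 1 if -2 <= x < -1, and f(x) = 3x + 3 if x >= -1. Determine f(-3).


-3 satisfies x < -2
f(-3) = -10

-10


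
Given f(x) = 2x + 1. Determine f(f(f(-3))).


f(-3) = -5
f(-5) = -9
f(-9) = -17

-17


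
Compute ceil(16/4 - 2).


16/4 = 4
4 - 2 = 2
ceil(2) = 2

2


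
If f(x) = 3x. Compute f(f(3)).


f(3) = 9
f(9) = 27

27


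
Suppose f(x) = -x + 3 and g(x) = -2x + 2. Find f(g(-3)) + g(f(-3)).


f(g(-3)) = -5
g(f(-3)) = -10
Sum = -15

-15


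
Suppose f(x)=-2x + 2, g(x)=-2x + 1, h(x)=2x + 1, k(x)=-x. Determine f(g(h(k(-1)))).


k(-1) = 1
h(1) = 3
g(3) = -5
f(-5) = 12

12


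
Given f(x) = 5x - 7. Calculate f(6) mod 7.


2


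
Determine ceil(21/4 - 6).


21/4 = 5.25
5.25 - 6 = -0.75
ceil(-0.75) = 0

0


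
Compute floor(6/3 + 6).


6/3 = 2
2 + 6 = 8
floor(8) = 8

8


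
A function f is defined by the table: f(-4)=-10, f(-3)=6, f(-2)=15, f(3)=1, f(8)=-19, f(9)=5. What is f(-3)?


Reading from the table at x = -3

6


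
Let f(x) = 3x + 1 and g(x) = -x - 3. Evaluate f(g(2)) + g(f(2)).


f(g(2)) = -14
g(f(2)) = -10
Sum = -24

-24


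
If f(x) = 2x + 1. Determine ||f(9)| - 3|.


f(9) = 19
|19| = 19
|19 - 3| = 16

16


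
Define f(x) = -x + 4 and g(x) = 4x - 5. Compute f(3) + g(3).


f(3) = 1
g(3) = 7
Sum = 8

8


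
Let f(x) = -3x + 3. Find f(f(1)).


3


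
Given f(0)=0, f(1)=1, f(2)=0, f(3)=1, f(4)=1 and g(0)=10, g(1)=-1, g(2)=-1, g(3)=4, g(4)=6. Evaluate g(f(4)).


f(4) = 1
g(1) = -1

-1


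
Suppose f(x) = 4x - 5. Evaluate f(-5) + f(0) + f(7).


-7


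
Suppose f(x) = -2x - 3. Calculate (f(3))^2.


f(3) = -9
(-9)^2 = 81

81


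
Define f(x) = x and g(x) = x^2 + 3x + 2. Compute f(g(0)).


g(0) = 2
f(2) = 2

2


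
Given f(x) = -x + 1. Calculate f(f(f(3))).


f(3) = -2
f(-2) = 3
f(3) = -2

-2


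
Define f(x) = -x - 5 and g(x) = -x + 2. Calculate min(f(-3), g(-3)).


f(-3) = -2
g(-3) = 5
min = -2

-2


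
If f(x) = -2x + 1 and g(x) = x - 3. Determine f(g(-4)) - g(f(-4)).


f(g(-4)) = 15
g(f(-4)) = 6
Difference = 9

9


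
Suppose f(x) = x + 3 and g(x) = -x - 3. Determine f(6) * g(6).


f(6) = 9
g(6) = -9
Product = -81

-81


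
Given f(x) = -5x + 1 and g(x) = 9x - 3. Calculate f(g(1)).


-29


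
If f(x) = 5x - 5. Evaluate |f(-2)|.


f(-2) = -15
|-15| = 15

15


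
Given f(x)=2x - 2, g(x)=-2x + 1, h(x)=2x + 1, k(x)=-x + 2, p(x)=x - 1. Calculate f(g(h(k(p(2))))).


p(2) = 1
k(1) = 1
h(1) = 3
g(3) = -5
f(-5) = -12

-12


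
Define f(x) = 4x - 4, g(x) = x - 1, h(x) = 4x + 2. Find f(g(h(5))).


80


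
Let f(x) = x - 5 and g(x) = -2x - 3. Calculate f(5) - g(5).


f(5) = 0
g(5) = -13
Difference = 13

13


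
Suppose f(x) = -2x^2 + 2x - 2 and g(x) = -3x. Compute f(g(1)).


-26


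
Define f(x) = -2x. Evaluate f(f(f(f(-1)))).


f(-1) = 2
f(2) = -4
f(-4) = 8
f(8) = -16

-16


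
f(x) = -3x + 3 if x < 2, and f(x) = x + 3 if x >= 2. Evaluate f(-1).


-1 satisfies x < 2
f(-1) = 6

6


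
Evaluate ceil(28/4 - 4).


28/4 = 7
7 - 4 = 3
ceil(3) = 3

3


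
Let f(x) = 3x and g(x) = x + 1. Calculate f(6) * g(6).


f(6) = 18
g(6) = 7
Product = 126

126


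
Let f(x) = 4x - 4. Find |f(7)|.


f(7) = 24
|24| = 24

24


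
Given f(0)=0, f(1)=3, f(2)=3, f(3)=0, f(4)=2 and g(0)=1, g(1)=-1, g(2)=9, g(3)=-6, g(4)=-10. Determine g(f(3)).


f(3) = 0
g(0) = 1

1


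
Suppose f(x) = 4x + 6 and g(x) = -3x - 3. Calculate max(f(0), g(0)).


f(0) = 6
g(0) = -3
max = 6

6


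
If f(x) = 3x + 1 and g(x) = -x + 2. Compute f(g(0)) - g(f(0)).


6


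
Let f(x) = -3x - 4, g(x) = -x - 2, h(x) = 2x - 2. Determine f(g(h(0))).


h(0) = -2
g(-2) = 0
f(0) = -4

-4


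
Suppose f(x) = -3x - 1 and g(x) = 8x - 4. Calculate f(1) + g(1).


f(1) = -4
g(1) = 4
Sum = 0

0


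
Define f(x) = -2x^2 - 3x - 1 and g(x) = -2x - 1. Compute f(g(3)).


g(3) = -7
f(-7) = (-2)*(-7)^2 - 3*(-7) - 1 = -78

-78


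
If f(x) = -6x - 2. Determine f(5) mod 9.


f(5) = -32
-32 mod 9 = 4

4


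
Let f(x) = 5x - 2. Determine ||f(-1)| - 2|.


5


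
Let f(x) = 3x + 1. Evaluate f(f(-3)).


f(-3) = -8
f(-8) = -23

-23


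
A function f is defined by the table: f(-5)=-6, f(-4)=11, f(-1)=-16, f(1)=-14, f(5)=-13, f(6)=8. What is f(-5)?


Reading from the table at x = -5

-6


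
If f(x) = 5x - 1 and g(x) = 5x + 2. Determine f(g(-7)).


g(-7) = -33
f(-33) = -166

-166


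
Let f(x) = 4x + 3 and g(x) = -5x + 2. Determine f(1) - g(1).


f(1) = 7
g(1) = -3
Difference = 10

10


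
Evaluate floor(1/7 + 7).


7


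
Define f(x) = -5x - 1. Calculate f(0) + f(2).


f(0) = -1
f(2) = -11
Sum = -12

-12


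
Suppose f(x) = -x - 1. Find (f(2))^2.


f(2) = -3
(-3)^2 = 9

9


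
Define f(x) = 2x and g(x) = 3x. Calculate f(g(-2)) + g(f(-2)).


f(g(-2)) = -12
g(f(-2)) = -12
Sum = -24

-24


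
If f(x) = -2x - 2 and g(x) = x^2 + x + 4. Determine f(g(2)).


g(2) = 10
f(10) = -22

-22


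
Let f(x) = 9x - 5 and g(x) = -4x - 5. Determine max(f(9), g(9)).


f(9) = 76
g(9) = -41
max = 76

76


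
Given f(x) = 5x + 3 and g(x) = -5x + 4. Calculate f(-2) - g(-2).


f(-2) = -7
g(-2) = 14
Difference = -21

-21


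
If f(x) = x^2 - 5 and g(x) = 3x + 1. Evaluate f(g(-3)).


g(-3) = -8
f(-8) = 1*(-8)^2 - 5 = 59

59


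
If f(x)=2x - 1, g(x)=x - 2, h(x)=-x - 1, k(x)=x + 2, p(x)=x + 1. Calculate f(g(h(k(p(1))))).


p(1) = 2
k(2) = 4
h(4) = -5
g(-5) = -7
f(-7) = -15

-15


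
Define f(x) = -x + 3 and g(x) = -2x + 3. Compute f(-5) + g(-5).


f(-5) = 8
g(-5) = 13
Sum = 21

21


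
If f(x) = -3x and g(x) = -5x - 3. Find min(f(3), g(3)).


f(3) = -9
g(3) = -18
min = -18

-18


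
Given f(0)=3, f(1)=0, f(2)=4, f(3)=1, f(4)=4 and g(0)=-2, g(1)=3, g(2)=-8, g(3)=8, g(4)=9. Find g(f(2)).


9


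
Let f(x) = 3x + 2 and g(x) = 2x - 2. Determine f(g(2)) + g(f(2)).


22


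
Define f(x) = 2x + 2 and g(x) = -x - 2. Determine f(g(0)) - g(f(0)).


f(g(0)) = -2
g(f(0)) = -4
Difference = 2

2


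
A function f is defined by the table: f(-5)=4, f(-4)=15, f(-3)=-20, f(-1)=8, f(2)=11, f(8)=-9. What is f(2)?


Reading from the table at x = 2

11


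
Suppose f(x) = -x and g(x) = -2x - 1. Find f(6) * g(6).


f(6) = -6
g(6) = -13
Product = 78

78


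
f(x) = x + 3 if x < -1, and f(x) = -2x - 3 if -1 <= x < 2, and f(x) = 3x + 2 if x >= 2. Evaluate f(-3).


-3 satisfies x < -1
f(-3) = 0

0


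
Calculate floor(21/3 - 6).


1


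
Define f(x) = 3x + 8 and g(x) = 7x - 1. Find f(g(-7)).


g(-7) = -50
f(-50) = -142

-142


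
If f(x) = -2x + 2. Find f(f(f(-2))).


f(-2) = 6
f(6) = -10
f(-10) = 22

22


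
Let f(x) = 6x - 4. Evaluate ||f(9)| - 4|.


46


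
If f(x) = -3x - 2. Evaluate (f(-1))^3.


1


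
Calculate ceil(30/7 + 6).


30/7 = 4.2857
4.2857 + 6 = 10.2857
ceil(10.2857) = 11

11


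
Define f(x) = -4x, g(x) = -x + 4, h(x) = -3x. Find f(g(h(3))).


h(3) = -9
g(-9) = 13
f(13) = -52

-52


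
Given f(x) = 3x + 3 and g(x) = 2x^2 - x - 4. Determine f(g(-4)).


99


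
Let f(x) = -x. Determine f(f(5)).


f(5) = -5
f(-5) = 5

5


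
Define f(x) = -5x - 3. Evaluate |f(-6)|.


f(-6) = 27
|27| = 27

27


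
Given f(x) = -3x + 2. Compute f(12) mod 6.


f(12) = -34
-34 mod 6 = 2

2


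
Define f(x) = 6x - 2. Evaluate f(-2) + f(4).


f(-2) = -14
f(4) = 22
Sum = 8

8


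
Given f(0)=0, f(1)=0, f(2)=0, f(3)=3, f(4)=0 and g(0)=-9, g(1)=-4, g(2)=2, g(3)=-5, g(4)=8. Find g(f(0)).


-9


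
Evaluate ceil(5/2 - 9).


-6


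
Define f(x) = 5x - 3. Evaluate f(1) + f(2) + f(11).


f(1) = 2
f(2) = 7
f(11) = 52
Sum = 61

61


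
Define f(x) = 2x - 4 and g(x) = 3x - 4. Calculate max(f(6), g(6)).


f(6) = 8
g(6) = 14
max = 14

14


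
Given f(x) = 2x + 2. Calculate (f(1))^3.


f(1) = 4
(4)^3 = 64

64


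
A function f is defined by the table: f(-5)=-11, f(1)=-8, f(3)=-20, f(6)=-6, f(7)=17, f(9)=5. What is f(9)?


Reading from the table at x = 9

5


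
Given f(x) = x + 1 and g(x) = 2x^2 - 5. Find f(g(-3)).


14


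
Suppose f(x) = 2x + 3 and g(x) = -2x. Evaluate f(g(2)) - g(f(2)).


f(g(2)) = -5
g(f(2)) = -14
Difference = 9

9


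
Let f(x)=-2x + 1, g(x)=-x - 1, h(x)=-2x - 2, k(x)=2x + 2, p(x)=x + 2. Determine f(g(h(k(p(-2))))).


p(-2) = 0
k(0) = 2
h(2) = -6
g(-6) = 5
f(5) = -9

-9


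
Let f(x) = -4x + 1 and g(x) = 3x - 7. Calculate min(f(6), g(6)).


f(6) = -23
g(6) = 11
min = -23

-23


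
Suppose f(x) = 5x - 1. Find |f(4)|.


f(4) = 19
|19| = 19

19


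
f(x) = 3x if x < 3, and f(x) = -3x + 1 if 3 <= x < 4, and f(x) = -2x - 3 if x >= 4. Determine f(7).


7 satisfies x >= 4
f(7) = -17

-17


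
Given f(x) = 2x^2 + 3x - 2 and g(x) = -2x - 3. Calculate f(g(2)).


g(2) = -7
f(-7) = 2*(-7)^2 + 3*(-7) - 2 = 75

75


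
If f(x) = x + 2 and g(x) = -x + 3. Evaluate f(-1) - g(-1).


f(-1) = 1
g(-1) = 4
Difference = -3

-3


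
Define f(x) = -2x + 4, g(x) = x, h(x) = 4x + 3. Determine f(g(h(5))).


-42


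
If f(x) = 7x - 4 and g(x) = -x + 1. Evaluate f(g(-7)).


g(-7) = 8
f(8) = 52

52


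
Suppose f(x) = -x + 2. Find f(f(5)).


5


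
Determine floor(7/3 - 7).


7/3 = 2.3333
2.3333 - 7 = -4.6667
floor(-4.6667) = -5

-5


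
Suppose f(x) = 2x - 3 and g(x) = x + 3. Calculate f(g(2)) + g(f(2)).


f(g(2)) = 7
g(f(2)) = 4
Sum = 11

11


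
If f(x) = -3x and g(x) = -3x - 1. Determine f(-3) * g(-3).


f(-3) = 9
g(-3) = 8
Product = 72

72


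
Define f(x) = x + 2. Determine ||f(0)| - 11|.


9


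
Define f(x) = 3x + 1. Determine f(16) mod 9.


f(16) = 49
49 mod 9 = 4

4


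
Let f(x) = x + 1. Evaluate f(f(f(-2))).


1


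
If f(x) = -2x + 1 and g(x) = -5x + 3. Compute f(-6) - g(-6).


f(-6) = 13
g(-6) = 33
Difference = -20

-20


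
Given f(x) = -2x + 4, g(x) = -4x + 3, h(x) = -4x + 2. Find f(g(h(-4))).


h(-4) = 18
g(18) = -69
f(-69) = 142

142


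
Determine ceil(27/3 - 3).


6


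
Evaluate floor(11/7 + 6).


11/7 = 1.5714
1.5714 + 6 = 7.5714
floor(7.5714) = 7

7


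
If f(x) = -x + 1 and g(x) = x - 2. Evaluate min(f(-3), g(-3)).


f(-3) = 4
g(-3) = -5
min = -5

-5


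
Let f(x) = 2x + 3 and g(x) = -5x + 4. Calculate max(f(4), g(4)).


f(4) = 11
g(4) = -16
max = 11

11


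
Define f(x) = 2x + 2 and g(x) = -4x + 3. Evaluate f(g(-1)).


g(-1) = 7
f(7) = 16

16


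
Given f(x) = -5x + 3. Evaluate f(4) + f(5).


f(4) = -17
f(5) = -22
Sum = -39

-39


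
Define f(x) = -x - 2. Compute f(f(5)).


f(5) = -7
f(-7) = 5

5


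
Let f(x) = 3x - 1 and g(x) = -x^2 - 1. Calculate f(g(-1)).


-7


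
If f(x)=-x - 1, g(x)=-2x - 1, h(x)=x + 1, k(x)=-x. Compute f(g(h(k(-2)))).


k(-2) = 2
h(2) = 3
g(3) = -7
f(-7) = 6

6


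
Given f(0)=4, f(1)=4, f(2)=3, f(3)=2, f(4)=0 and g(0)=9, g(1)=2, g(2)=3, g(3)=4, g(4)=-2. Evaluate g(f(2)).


f(2) = 3
g(3) = 4

4


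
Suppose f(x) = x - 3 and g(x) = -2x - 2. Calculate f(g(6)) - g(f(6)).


f(g(6)) = -17
g(f(6)) = -8
Difference = -9

-9


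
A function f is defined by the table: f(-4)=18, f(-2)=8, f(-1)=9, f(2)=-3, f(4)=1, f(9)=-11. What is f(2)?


Reading from the table at x = 2

-3


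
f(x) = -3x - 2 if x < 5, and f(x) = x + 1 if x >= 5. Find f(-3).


-3 satisfies x < 5
f(-3) = 7

7


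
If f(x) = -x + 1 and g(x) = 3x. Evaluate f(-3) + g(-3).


f(-3) = 4
g(-3) = -9
Sum = -5

-5


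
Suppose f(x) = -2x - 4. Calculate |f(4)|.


f(4) = -12
|-12| = 12

12


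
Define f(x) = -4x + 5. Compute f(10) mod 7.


f(10) = -35
-35 mod 7 = 0

0


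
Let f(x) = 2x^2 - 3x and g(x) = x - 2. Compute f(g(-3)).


65


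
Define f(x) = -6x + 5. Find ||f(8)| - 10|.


f(8) = -43
|-43| = 43
|43 - 10| = 33

33


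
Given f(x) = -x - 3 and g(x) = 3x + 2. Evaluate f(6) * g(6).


f(6) = -9
g(6) = 20
Product = -180

-180


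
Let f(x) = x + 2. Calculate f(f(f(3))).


f(3) = 5
f(5) = 7
f(7) = 9

9


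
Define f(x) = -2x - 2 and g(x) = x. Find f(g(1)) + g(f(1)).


f(g(1)) = -4
g(f(1)) = -4
Sum = -8

-8


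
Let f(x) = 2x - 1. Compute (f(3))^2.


25


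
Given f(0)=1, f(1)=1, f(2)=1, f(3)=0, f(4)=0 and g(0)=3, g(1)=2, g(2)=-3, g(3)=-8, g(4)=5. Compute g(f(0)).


f(0) = 1
g(1) = 2

2


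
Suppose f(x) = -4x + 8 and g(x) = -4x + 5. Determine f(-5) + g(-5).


f(-5) = 28
g(-5) = 25
Sum = 53

53


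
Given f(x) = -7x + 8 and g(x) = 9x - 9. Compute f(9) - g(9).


f(9) = -55
g(9) = 72
Difference = -127

-127


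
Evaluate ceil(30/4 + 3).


30/4 = 7.5
7.5 + 3 = 10.5
ceil(10.5) = 11

11


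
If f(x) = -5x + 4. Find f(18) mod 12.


f(18) = -86
-86 mod 12 = 10

10


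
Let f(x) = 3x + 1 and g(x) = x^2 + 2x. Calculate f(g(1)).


g(1) = 3
f(3) = 10

10


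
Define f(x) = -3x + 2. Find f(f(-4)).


f(-4) = 14
f(14) = -40

-40


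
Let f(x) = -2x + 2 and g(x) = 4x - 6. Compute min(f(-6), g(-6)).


f(-6) = 14
g(-6) = -30
min = -30

-30


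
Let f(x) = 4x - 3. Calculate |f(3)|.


f(3) = 9
|9| = 9

9


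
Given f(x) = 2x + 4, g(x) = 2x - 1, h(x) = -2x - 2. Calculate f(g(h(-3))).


h(-3) = 4
g(4) = 7
f(7) = 18

18


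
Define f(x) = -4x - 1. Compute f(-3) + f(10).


-30


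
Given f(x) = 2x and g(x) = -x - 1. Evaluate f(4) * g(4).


f(4) = 8
g(4) = -5
Product = -40

-40


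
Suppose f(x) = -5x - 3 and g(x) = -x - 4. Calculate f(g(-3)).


g(-3) = -1
f(-1) = 2

2


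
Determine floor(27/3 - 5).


27/3 = 9
9 - 5 = 4
floor(4) = 4

4


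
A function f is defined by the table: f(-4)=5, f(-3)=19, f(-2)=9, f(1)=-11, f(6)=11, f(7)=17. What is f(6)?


Reading from the table at x = 6

11


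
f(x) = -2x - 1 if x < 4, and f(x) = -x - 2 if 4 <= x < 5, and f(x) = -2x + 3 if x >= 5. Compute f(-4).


-4 satisfies x < 4
f(-4) = 7

7


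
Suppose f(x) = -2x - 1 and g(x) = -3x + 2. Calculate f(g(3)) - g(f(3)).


f(g(3)) = 13
g(f(3)) = 23
Difference = -10

-10


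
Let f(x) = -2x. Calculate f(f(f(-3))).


24


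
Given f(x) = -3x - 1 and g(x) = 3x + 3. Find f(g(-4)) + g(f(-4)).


f(g(-4)) = 26
g(f(-4)) = 36
Sum = 62

62


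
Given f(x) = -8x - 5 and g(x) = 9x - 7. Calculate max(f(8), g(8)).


f(8) = -69
g(8) = 65
max = 65

65


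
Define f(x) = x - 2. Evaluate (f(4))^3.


f(4) = 2
(2)^3 = 8

8


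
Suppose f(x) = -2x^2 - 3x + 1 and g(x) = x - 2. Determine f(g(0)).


g(0) = -2
f(-2) = (-2)*(-2)^2 - 3*(-2) + 1 = -1

-1


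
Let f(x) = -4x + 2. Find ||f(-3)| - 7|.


f(-3) = 14
|14| = 14
|14 - 7| = 7

7


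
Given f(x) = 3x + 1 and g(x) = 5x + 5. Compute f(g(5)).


g(5) = 30
f(30) = 91

91


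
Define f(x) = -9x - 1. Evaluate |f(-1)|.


8


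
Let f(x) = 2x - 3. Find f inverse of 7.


Solve 2x - 3 = 7
x = (7 + 3) / 2 = 5

5


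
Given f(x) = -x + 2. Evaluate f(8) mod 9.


f(8) = -6
-6 mod 9 = 3

3


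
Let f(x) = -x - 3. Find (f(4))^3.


f(4) = -7
(-7)^3 = -343

-343


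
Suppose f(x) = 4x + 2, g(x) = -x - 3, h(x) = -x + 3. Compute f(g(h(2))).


h(2) = 1
g(1) = -4
f(-4) = -14

-14


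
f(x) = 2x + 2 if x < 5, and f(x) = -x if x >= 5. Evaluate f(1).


1 satisfies x < 5
f(1) = 4

4


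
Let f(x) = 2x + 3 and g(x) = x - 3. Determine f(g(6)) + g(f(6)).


f(g(6)) = 9
g(f(6)) = 12
Sum = 21

21


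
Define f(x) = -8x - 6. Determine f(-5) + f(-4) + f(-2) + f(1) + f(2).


f(-5) = 34
f(-4) = 26
f(-2) = 10
f(1) = -14
f(2) = -22
Sum = 34

34


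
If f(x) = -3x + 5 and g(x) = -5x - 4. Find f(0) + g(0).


f(0) = 5
g(0) = -4
Sum = 1

1


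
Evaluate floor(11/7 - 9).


11/7 = 1.5714
1.5714 - 9 = -7.4286
floor(-7.4286) = -8

-8


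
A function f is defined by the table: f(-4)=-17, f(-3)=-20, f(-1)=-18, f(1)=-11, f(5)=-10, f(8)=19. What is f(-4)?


Reading from the table at x = -4

-17


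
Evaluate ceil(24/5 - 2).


24/5 = 4.8
4.8 - 2 = 2.8
ceil(2.8) = 3

3


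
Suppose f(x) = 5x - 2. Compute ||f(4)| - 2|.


f(4) = 18
|18| = 18
|18 - 2| = 16

16


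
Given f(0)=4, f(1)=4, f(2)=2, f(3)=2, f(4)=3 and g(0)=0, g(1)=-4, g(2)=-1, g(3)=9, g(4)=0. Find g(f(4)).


f(4) = 3
g(3) = 9

9


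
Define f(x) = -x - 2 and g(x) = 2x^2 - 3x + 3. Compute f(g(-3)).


-32


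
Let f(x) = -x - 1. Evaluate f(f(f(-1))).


f(-1) = 0
f(0) = -1
f(-1) = 0

0


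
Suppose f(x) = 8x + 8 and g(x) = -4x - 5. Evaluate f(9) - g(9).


f(9) = 80
g(9) = -41
Difference = 121

121


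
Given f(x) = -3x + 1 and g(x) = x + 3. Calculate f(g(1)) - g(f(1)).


f(g(1)) = -11
g(f(1)) = 1
Difference = -12

-12


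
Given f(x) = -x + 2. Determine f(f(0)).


0


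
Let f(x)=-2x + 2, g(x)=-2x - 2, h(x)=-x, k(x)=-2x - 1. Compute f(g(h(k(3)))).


34


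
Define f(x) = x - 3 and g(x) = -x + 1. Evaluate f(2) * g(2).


f(2) = -1
g(2) = -1
Product = 1

1


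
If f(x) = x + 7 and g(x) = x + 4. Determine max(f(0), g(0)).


f(0) = 7
g(0) = 4
max = 7

7


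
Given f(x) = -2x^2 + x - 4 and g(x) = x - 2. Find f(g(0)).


g(0) = -2
f(-2) = (-2)*(-2)^2 + 1*(-2) - 4 = -14

-14


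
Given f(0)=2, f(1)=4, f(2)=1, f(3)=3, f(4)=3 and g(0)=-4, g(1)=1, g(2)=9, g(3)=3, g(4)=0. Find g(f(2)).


1


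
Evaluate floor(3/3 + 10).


11


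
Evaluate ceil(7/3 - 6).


7/3 = 2.3333
2.3333 - 6 = -3.6667
ceil(-3.6667) = -3

-3


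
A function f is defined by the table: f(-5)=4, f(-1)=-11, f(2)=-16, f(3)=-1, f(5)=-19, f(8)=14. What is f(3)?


Reading from the table at x = 3

-1


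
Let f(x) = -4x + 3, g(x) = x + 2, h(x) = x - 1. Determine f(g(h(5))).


h(5) = 4
g(4) = 6
f(6) = -21

-21


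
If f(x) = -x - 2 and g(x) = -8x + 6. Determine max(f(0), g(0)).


6


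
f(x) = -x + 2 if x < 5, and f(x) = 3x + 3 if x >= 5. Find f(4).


4 satisfies x < 5
f(4) = -2

-2


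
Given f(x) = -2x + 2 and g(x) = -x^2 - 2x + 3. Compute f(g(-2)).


-4


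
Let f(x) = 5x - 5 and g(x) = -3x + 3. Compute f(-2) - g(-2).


f(-2) = -15
g(-2) = 9
Difference = -24

-24


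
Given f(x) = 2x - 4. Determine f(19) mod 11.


f(19) = 34
34 mod 11 = 1

1


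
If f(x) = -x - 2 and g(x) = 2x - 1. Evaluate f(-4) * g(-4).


f(-4) = 2
g(-4) = -9
Product = -18

-18


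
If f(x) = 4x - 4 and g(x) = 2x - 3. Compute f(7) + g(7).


35


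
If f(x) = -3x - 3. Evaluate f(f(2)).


f(2) = -9
f(-9) = 24

24


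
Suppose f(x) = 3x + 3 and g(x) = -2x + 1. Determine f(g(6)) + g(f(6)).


f(g(6)) = -30
g(f(6)) = -41
Sum = -71

-71


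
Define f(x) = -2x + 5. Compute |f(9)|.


13


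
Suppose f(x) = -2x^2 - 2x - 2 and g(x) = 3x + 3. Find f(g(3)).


g(3) = 12
f(12) = (-2)*(12)^2 - 2*(12) - 2 = -314

-314


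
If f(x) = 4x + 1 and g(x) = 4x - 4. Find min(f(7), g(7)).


f(7) = 29
g(7) = 24
min = 24

24


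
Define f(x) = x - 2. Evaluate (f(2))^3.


f(2) = 0
(0)^3 = 0

0


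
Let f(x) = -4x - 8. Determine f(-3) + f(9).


f(-3) = 4
f(9) = -44
Sum = -40

-40


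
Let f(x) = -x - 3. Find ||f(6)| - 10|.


f(6) = -9
|-9| = 9
|9 - 10| = 1

1


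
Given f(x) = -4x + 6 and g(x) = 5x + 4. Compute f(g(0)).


-10


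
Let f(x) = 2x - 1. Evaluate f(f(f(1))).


f(1) = 1
f(1) = 1
f(1) = 1

1


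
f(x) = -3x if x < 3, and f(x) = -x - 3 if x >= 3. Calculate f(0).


0 satisfies x < 3
f(0) = 0

0


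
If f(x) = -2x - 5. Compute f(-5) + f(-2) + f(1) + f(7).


f(-5) = 5
f(-2) = -1
f(1) = -7
f(7) = -19
Sum = -22

-22


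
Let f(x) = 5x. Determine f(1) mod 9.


f(1) = 5
5 mod 9 = 5

5


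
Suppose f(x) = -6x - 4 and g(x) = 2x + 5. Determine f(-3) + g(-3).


f(-3) = 14
g(-3) = -1
Sum = 13

13


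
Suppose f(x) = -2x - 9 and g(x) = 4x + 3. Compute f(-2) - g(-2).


0


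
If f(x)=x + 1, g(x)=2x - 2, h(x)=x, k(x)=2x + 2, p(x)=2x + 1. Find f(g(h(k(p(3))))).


p(3) = 7
k(7) = 16
h(16) = 16
g(16) = 30
f(30) = 31

31


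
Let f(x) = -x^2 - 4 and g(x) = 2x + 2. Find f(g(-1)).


g(-1) = 0
f(0) = (-1)*(0)^2 - 4 = -4

-4


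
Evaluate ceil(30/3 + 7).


30/3 = 10
10 + 7 = 17
ceil(17) = 17

17


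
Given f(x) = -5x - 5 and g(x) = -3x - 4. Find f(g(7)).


g(7) = -25
f(-25) = 120

120


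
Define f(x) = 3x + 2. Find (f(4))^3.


2744


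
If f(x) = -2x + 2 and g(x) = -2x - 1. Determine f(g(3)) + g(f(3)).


f(g(3)) = 16
g(f(3)) = 7
Sum = 23

23


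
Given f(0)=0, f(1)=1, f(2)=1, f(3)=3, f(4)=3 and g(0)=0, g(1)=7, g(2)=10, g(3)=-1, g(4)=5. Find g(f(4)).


f(4) = 3
g(3) = -1

-1


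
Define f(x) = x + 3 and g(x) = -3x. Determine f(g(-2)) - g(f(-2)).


f(g(-2)) = 9
g(f(-2)) = -3
Difference = 12

12


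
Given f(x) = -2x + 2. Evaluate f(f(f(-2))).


f(-2) = 6
f(6) = -10
f(-10) = 22

22


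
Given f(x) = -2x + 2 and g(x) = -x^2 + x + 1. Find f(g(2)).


g(2) = -1
f(-1) = 4

4


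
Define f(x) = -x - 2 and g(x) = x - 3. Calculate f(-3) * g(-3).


f(-3) = 1
g(-3) = -6
Product = -6

-6


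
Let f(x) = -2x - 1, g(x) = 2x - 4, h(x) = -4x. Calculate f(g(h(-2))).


h(-2) = 8
g(8) = 12
f(12) = -25

-25


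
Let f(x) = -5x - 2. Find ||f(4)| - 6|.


f(4) = -22
|-22| = 22
|22 - 6| = 16

16


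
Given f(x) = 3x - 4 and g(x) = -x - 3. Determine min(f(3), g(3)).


f(3) = 5
g(3) = -6
min = -6

-6


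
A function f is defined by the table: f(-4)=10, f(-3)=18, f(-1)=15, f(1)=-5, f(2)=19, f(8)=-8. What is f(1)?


Reading from the table at x = 1

-5


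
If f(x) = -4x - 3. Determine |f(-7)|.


f(-7) = 25
|25| = 25

25


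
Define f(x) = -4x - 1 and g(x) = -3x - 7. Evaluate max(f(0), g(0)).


f(0) = -1
g(0) = -7
max = -1

-1


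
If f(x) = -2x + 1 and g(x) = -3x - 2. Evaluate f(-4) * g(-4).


90


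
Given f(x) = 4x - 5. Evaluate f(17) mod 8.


7


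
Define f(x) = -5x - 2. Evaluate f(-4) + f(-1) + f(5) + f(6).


f(-4) = 18
f(-1) = 3
f(5) = -27
f(6) = -32
Sum = -38

-38


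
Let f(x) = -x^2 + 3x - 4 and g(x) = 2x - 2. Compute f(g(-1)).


-32


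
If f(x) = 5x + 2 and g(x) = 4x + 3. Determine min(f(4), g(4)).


f(4) = 22
g(4) = 19
min = 19

19


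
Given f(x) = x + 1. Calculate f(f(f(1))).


f(1) = 2
f(2) = 3
f(3) = 4

4


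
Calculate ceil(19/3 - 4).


19/3 = 6.3333
6.3333 - 4 = 2.3333
ceil(2.3333) = 3

3


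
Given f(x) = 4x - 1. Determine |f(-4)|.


f(-4) = -17
|-17| = 17

17


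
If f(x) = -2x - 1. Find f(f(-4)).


f(-4) = 7
f(7) = -15

-15


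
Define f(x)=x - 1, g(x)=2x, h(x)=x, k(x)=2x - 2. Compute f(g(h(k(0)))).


-5


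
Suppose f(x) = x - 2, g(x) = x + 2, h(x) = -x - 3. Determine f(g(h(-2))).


h(-2) = -1
g(-1) = 1
f(1) = -1

-1


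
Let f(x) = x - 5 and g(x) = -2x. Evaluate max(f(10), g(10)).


f(10) = 5
g(10) = -20
max = 5

5


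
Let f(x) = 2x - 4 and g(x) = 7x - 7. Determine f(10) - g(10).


f(10) = 16
g(10) = 63
Difference = -47

-47


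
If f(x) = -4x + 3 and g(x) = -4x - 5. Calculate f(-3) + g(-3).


f(-3) = 15
g(-3) = 7
Sum = 22

22


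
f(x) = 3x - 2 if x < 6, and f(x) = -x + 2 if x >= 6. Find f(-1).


-1 satisfies x < 6
f(-1) = -5

-5


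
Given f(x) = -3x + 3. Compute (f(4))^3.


f(4) = -9
(-9)^3 = -729

-729


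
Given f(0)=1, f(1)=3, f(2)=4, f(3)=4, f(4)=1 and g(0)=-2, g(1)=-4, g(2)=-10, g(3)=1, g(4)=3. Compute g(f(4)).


f(4) = 1
g(1) = -4

-4


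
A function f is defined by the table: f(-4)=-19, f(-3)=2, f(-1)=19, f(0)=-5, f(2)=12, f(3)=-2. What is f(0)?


Reading from the table at x = 0

-5


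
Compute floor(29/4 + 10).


29/4 = 7.25
7.25 + 10 = 17.25
floor(17.25) = 17

17


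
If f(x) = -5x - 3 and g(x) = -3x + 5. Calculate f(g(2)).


g(2) = -1
f(-1) = 2

2


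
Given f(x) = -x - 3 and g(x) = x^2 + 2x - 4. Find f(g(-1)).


g(-1) = -5
f(-5) = 2

2


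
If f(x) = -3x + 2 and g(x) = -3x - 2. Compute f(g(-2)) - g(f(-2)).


f(g(-2)) = -10
g(f(-2)) = -26
Difference = 16

16


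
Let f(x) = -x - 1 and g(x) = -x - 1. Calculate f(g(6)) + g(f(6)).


f(g(6)) = 6
g(f(6)) = 6
Sum = 12

12


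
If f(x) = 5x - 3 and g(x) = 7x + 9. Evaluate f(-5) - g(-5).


-2


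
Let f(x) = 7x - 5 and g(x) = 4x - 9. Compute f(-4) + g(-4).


f(-4) = -33
g(-4) = -25
Sum = -58

-58


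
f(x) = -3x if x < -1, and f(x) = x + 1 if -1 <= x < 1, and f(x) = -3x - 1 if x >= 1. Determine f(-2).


-2 satisfies x < -1
f(-2) = 6

6


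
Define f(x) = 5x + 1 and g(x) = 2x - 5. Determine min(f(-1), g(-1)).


f(-1) = -4
g(-1) = -7
min = -7

-7


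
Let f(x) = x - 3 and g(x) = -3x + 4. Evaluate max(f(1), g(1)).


f(1) = -2
g(1) = 1
max = 1

1


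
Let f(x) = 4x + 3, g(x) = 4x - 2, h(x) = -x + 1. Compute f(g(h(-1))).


h(-1) = 2
g(2) = 6
f(6) = 27

27


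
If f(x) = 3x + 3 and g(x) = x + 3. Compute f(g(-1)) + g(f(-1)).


f(g(-1)) = 9
g(f(-1)) = 3
Sum = 12

12


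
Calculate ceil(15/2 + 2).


15/2 = 7.5
7.5 + 2 = 9.5
ceil(9.5) = 10

10


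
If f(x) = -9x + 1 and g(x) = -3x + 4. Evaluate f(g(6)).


g(6) = -14
f(-14) = 127

127


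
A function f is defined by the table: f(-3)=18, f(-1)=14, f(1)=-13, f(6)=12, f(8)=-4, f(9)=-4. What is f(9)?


Reading from the table at x = 9

-4


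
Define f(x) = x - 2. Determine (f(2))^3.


f(2) = 0
(0)^3 = 0

0


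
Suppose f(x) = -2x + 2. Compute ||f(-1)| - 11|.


f(-1) = 4
|4| = 4
|4 - 11| = 7

7


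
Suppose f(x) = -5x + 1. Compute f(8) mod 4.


f(8) = -39
-39 mod 4 = 1

1


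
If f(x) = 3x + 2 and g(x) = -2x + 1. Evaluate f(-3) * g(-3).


-49


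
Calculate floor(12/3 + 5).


9


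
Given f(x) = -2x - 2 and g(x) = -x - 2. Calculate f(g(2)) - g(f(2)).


f(g(2)) = 6
g(f(2)) = 4
Difference = 2

2


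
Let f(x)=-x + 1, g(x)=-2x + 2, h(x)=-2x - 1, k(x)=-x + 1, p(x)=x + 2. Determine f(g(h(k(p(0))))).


p(0) = 2
k(2) = -1
h(-1) = 1
g(1) = 0
f(0) = 1

1


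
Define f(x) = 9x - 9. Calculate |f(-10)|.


99


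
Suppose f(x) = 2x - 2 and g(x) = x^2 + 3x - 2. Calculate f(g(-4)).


g(-4) = 2
f(2) = 2

2


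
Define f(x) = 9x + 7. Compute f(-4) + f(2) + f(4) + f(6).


f(-4) = -29
f(2) = 25
f(4) = 43
f(6) = 61
Sum = 100

100


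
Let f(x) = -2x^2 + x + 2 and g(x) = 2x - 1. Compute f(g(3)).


-43


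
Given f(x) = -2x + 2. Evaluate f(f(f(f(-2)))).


f(-2) = 6
f(6) = -10
f(-10) = 22
f(22) = -42

-42


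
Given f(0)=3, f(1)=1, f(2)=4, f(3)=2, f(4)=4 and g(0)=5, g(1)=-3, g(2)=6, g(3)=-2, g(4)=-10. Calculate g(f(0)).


-2


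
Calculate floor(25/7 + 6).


25/7 = 3.5714
3.5714 + 6 = 9.5714
floor(9.5714) = 9

9


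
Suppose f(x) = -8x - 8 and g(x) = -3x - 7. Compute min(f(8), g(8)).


f(8) = -72
g(8) = -31
min = -72

-72


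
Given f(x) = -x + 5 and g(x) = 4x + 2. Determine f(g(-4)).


19


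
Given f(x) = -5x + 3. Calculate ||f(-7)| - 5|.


f(-7) = 38
|38| = 38
|38 - 5| = 33

33


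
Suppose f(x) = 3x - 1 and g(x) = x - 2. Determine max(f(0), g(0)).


f(0) = -1
g(0) = -2
max = -1

-1


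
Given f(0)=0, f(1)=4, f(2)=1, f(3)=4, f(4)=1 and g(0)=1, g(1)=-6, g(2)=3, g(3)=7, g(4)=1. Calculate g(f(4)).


f(4) = 1
g(1) = -6

-6


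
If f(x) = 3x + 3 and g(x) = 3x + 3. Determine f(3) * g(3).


144


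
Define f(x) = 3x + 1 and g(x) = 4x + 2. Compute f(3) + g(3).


f(3) = 10
g(3) = 14
Sum = 24

24


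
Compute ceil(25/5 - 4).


25/5 = 5
5 - 4 = 1
ceil(1) = 1

1


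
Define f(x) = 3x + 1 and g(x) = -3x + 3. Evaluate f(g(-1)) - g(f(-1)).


f(g(-1)) = 19
g(f(-1)) = 9
Difference = 10

10


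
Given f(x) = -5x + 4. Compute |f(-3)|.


f(-3) = 19
|19| = 19

19


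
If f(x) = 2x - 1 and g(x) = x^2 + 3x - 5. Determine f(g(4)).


g(4) = 23
f(23) = 45

45


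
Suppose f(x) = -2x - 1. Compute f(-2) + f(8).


f(-2) = 3
f(8) = -17
Sum = -14

-14


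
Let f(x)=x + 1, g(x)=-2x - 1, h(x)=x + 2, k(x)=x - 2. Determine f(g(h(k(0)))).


k(0) = -2
h(-2) = 0
g(0) = -1
f(-1) = 0

0


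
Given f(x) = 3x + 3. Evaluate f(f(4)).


f(4) = 15
f(15) = 48

48


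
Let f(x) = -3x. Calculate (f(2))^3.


f(2) = -6
(-6)^3 = -216

-216


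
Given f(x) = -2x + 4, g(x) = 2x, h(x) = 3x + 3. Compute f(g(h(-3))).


h(-3) = -6
g(-6) = -12
f(-12) = 28

28


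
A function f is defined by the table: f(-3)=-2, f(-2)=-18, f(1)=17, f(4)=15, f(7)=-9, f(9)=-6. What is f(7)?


Reading from the table at x = 7

-9


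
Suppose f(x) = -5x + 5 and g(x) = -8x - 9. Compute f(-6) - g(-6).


f(-6) = 35
g(-6) = 39
Difference = -4

-4


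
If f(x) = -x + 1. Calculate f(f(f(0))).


f(0) = 1
f(1) = 0
f(0) = 1

1


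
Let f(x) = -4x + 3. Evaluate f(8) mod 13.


10


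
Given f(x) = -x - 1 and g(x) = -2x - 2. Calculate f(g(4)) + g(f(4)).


f(g(4)) = 9
g(f(4)) = 8
Sum = 17

17


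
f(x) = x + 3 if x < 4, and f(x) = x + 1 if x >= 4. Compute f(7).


7 satisfies x >= 4
f(7) = 8

8


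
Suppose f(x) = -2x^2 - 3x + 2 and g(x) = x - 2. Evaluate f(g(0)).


0


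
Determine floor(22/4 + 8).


22/4 = 5.5
5.5 + 8 = 13.5
floor(13.5) = 13

13


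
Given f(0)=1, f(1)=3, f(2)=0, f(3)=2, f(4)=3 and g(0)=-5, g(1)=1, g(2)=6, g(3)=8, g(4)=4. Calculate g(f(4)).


f(4) = 3
g(3) = 8

8


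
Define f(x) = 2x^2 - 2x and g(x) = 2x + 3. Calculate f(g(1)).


40
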